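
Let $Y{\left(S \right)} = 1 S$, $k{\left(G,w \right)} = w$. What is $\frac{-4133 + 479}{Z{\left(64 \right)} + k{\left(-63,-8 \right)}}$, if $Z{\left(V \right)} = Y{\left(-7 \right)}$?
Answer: $\frac{1218}{5} \approx 243.6$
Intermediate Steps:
$Y{\left(S \right)} = S$
$Z{\left(V \right)} = -7$
$\frac{-4133 + 479}{Z{\left(64 \right)} + k{\left(-63,-8 \right)}} = \frac{-4133 + 479}{-7 - 8} = - \frac{3654}{-15} = \left(-3654\right) \left(- \frac{1}{15}\right) = \frac{1218}{5}$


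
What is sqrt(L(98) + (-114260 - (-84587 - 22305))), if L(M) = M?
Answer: I*sqrt(7270) ≈ 85.264*I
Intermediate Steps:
sqrt(L(98) + (-114260 - (-84587 - 22305))) = sqrt(98 + (-114260 - (-84587 - 22305))) = sqrt(98 + (-114260 - 1*(-106892))) = sqrt(98 + (-114260 + 106892)) = sqrt(98 - 7368) = sqrt(-7270) = I*sqrt(7270)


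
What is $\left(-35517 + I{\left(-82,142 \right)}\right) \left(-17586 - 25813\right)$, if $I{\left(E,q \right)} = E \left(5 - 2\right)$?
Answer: $1552078437$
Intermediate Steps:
$I{\left(E,q \right)} = 3 E$ ($I{\left(E,q \right)} = E 3 = 3 E$)
$\left(-35517 + I{\left(-82,142 \right)}\right) \left(-17586 - 25813\right) = \left(-35517 + 3 \left(-82\right)\right) \left(-17586 - 25813\right) = \left(-35517 - 246\right) \left(-43399\right) = \left(-35763\right) \left(-43399\right) = 1552078437$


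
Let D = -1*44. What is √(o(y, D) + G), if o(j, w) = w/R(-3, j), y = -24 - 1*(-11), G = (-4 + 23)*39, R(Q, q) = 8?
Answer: √2942/2 ≈ 27.120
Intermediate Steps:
G = 741 (G = 19*39 = 741)
y = -13 (y = -24 + 11 = -13)
D = -44
o(j, w) = w/8
√(o(y, D) + G) = √((⅛)*(-44) + 741) = √(-11/2 + 741) = √(1471/2) = √2942/2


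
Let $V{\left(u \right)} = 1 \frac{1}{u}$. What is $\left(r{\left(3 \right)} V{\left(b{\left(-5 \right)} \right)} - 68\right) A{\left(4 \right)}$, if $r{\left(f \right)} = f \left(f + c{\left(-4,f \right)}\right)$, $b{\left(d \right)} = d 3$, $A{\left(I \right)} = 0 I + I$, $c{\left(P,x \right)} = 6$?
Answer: $- \frac{1396}{5} \approx -279.2$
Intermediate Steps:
$A{\left(I \right)} = I$ ($A{\left(I \right)} = 0 + I = I$)
$b{\left(d \right)} = 3 d$
$r{\left(f \right)} = f \left(6 + f\right)$ ($r{\left(f \right)} = f \left(f + 6\right) = f \left(6 + f\right)$)
$V{\left(u \right)} = \frac{1}{u}$
$\left(r{\left(3 \right)} V{\left(b{\left(-5 \right)} \right)} - 68\right) A{\left(4 \right)} = \left(\frac{3 \left(6 + 3\right)}{3 \left(-5\right)} - 68\right) 4 = \left(\frac{3 \cdot 9}{-15} - 68\right) 4 = \left(27 \left(- \frac{1}{15}\right) - 68\right) 4 = \left(- \frac{9}{5} - 68\right) 4 = \left(- \frac{349}{5}\right) 4 = - \frac{1396}{5}$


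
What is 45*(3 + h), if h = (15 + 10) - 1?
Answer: 1215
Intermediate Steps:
h = 24 (h = 25 - 1 = 24)
45*(3 + h) = 45*(3 + 24) = 45*27 = 1215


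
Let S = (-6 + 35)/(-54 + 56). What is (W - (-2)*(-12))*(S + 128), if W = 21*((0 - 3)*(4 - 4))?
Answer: -3420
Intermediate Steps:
S = 29/2 ≈ 14.500
W = 0 (W = 21*(-3*0) = 21*0 = 0)
(W - (-2)*(-12))*(S + 128) = (0 - (-2)*(-12))*(29/2 + 128) = (0 - 1*24)*(285/2) = (0 - 24)*(285/2) = -24*285/2 = -3420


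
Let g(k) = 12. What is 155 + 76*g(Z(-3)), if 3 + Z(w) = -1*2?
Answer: 1067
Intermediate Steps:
Z(w) = -5 (Z(w) = -3 - 1*2 = -3 - 2 = -5)
155 + 76*g(Z(-3)) = 155 + 76*12 = 155 + 912 = 1067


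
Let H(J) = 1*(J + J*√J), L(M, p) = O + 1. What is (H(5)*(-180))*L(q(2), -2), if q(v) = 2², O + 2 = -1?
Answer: 1800 + 1800*√5 ≈ 5824.9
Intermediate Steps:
O = -3 (O = -2 - 1 = -3)
q(v) = 4
L(M, p) = -2 (L(M, p) = -3 + 1 = -2)
H(J) = J + J^(3/2) (H(J) = 1*(J + J^(3/2)) = J + J^(3/2))
(H(5)*(-180))*L(q(2), -2) = ((5 + 5^(3/2))*(-180))*(-2) = ((5 + 5*√5)*(-180))*(-2) = (-900 - 900*√5)*(-2) = 1800 + 1800*√5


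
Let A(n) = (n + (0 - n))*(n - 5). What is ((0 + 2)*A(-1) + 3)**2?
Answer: 9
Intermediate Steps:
A(n) = 0 (A(n) = (n - n)*(-5 + n) = 0*(-5 + n) = 0)
((0 + 2)*A(-1) + 3)**2 = ((0 + 2)*0 + 3)**2 = (2*0 + 3)**2 = (0 + 3)**2 = 3**2 = 9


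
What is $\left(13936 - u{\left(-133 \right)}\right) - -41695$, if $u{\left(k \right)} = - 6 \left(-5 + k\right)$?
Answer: $54803$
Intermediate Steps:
$u{\left(k \right)} = 30 - 6 k$
$\left(13936 - u{\left(-133 \right)}\right) - -41695 = \left(13936 - \left(30 - -798\right)\right) - -41695 = \left(13936 - \left(30 + 798\right)\right) + 41695 = \left(13936 - 828\right) + 41695 = 13108 + 41695 = 54803$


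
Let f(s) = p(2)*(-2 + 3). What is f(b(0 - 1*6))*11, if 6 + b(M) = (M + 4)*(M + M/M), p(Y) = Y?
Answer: 22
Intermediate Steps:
b(M) = -6 + (1 + M)*(4 + M) (b(M) = -6 + (M + 4)*(M + M/M) = -6 + (4 + M)*(M + 1) = -6 + (4 + M)*(1 + M) = -6 + (1 + M)*(4 + M))
f(s) = 2 (f(s) = 2*(-2 + 3) = 2*1 = 2)
f(b(0 - 1*6))*11 = 2*11 = 22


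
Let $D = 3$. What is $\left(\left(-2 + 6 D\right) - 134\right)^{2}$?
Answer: $13924$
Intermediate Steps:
$\left(\left(-2 + 6 D\right) - 134\right)^{2} = \left(\left(-2 + 6 \cdot 3\right) - 134\right)^{2} = \left(\left(-2 + 18\right) - 134\right)^{2} = \left(16 - 134\right)^{2} = \left(-118\right)^{2} = 13924$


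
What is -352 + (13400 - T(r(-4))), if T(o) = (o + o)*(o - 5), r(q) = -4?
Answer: 12976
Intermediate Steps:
T(o) = 2*o*(-5 + o) (T(o) = (2*o)*(-5 + o) = 2*o*(-5 + o))
-352 + (13400 - T(r(-4))) = -352 + (13400 - 2*(-4)*(-5 - 4)) = -352 + (13400 - 2*(-4)*(-9)) = -352 + (13400 - 1*72) = -352 + (13400 - 72) = -352 + 13328 = 12976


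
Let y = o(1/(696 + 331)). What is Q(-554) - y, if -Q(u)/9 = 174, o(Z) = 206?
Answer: -1772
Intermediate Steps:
Q(u) = -1566 (Q(u) = -9*174 = -1566)
y = 206
Q(-554) - y = -1566 - 1*206 = -1566 - 206 = -1772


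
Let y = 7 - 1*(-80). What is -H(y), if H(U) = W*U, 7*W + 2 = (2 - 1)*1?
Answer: 87/7 ≈ 12.429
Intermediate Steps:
W = -⅐ (W = -2/7 + ((2 - 1)*1)/7 = -2/7 + (1*1)/7 = -2/7 + (⅐)*1 = -2/7 + ⅐ = -⅐ ≈ -0.14286)
y = 87 (y = 7 + 80 = 87)
H(U) = -U/7
-H(y) = -(-1)*87/7 = -1*(-87/7) = 87/7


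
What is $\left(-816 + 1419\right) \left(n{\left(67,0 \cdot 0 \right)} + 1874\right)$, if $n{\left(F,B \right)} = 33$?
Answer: $1149921$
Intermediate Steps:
$\left(-816 + 1419\right) \left(n{\left(67,0 \cdot 0 \right)} + 1874\right) = \left(-816 + 1419\right) \left(33 + 1874\right) = 603 \cdot 1907 = 1149921$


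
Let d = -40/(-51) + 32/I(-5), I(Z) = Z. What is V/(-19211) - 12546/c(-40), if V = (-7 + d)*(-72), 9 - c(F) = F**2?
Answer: 20363964582/2597999585 ≈ 7.8383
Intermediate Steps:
c(F) = 9 - F**2
d = -1432/255 (d = -40/(-51) + 32/(-5) = -40*(-1/51) + 32*(-1/5) = 40/51 - 32/5 = -1432/255 ≈ -5.6157)
V = 77208/85 (V = (-7 - 1432/255)*(-72) = -3217/255*(-72) = 77208/85 ≈ 908.33)
V/(-19211) - 12546/c(-40) = (77208/85)/(-19211) - 12546/(9 - 1*(-40)**2) = (77208/85)*(-1/19211) - 12546/(9 - 1*1600) = -77208/1632935 - 12546/(9 - 1600) = -77208/1632935 - 12546/(-1591) = -77208/1632935 - 12546*(-1/1591) = -77208/1632935 + 12546/1591 = 20363964582/2597999585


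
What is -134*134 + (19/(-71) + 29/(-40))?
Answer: -50997859/2840 ≈ -17957.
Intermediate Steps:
-134*134 + (19/(-71) + 29/(-40)) = -17956 + (19*(-1/71) + 29*(-1/40)) = -17956 + (-19/71 - 29/40) = -17956 - 2819/2840 = -50997859/2840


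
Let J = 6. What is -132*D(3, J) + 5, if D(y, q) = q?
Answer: -787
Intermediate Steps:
-132*D(3, J) + 5 = -132*6 + 5 = -792 + 5 = -787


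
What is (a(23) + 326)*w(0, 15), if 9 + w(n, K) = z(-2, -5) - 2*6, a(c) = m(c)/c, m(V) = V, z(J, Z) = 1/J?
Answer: -14061/2 ≈ -7030.5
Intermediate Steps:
a(c) = 1 (a(c) = c/c = 1)
w(n, K) = -43/2 (w(n, K) = -9 + (1/(-2) - 2*6) = -9 + (-1/2 - 12) = -9 - 25/2 = -43/2)
(a(23) + 326)*w(0, 15) = (1 + 326)*(-43/2) = 327*(-43/2) = -14061/2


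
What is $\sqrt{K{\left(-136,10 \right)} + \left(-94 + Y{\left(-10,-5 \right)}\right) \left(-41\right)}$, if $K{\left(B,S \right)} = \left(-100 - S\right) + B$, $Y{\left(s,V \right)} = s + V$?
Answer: $\sqrt{4223} \approx 64.985$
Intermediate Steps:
$Y{\left(s,V \right)} = V + s$
$K{\left(B,S \right)} = -100 + B - S$
$\sqrt{K{\left(-136,10 \right)} + \left(-94 + Y{\left(-10,-5 \right)}\right) \left(-41\right)} = \sqrt{\left(-100 - 136 - 10\right) + \left(-94 - 15\right) \left(-41\right)} = \sqrt{-246 - -4469} = \sqrt{-246 + 4469} = \sqrt{4223}$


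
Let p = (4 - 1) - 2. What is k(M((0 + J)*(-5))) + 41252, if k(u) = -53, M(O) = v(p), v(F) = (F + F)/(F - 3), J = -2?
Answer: 41199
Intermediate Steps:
p = 1 (p = 3 - 2 = 1)
v(F) = 2*F/(-3 + F) (v(F) = (2*F)/(-3 + F) = 2*F/(-3 + F))
M(O) = -1 (M(O) = 2*1/(-3 + 1) = 2*1/(-2) = 2*1*(-½) = -1)
k(M((0 + J)*(-5))) + 41252 = -53 + 41252 = 41199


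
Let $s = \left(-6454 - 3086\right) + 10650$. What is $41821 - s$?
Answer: $40711$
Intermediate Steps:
$s = 1110$ ($s = -9540 + 10650 = 1110$)
$41821 - s = 41821 - 1110 = 40711$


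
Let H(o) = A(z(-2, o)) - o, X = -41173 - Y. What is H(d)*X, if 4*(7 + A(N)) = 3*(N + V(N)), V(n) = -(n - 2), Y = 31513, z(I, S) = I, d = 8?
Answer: 981261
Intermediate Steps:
V(n) = 2 - n (V(n) = -(-2 + n) = 2 - n)
A(N) = -11/2 (A(N) = -7 + (3*(N + (2 - N)))/4 = -7 + (3*2)/4 = -7 + (¼)*6 = -7 + 3/2 = -11/2)
X = -72686 (X = -41173 - 1*31513 = -41173 - 31513 = -72686)
H(o) = -11/2 - o
H(d)*X = (-11/2 - 1*8)*(-72686) = (-11/2 - 8)*(-72686) = -27/2*(-72686) = 981261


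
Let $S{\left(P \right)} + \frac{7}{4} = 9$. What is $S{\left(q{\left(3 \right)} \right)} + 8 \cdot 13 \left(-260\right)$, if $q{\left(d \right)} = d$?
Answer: $- \frac{108131}{4} \approx -27033.0$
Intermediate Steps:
$S{\left(P \right)} = \frac{29}{4}$ ($S{\left(P \right)} = - \frac{7}{4} + 9 = \frac{29}{4}$)
$S{\left(q{\left(3 \right)} \right)} + 8 \cdot 13 \left(-260\right) = \frac{29}{4} + 8 \cdot 13 \left(-260\right) = \frac{29}{4} + 104 \left(-260\right) = \frac{29}{4} - 27040 = - \frac{108131}{4}$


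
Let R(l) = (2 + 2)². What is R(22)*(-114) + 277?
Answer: -1547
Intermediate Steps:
R(l) = 16 (R(l) = 4² = 16)
R(22)*(-114) + 277 = 16*(-114) + 277 = -1824 + 277 = -1547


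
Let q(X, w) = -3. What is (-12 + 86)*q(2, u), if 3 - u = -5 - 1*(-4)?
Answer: -222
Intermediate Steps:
u = 4 (u = 3 - (-5 - 1*(-4)) = 3 - (-5 + 4) = 3 - 1*(-1) = 3 + 1 = 4)
(-12 + 86)*q(2, u) = (-12 + 86)*(-3) = 74*(-3) = -222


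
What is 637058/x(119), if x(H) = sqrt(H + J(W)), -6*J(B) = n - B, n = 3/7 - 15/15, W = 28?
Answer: 637058*sqrt(54579)/2599 ≈ 57265.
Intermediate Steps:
n = -4/7 (n = 3*(1/7) - 15*1/15 = 3/7 - 1 = -4/7 ≈ -0.57143)
J(B) = 2/21 + B/6 (J(B) = -(-4/7 - B)/6 = 2/21 + B/6)
x(H) = sqrt(100/21 + H) (x(H) = sqrt(H + (2/21 + (1/6)*28)) = sqrt(H + (2/21 + 14/3)) = sqrt(H + 100/21) = sqrt(100/21 + H))
637058/x(119) = 637058/((sqrt(2100 + 441*119)/21)) = 637058/((sqrt(2100 + 52479)/21)) = 637058/((sqrt(54579)/21)) = 637058*(sqrt(54579)/2599) = 637058*sqrt(54579)/2599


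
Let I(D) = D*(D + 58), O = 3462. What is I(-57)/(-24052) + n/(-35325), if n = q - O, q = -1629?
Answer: 41487419/283212300 ≈ 0.14649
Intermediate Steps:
I(D) = D*(58 + D)
n = -5091 (n = -1629 - 1*3462 = -1629 - 3462 = -5091)
I(-57)/(-24052) + n/(-35325) = -57*(58 - 57)/(-24052) - 5091/(-35325) = -57*1*(-1/24052) - 5091*(-1/35325) = -57*(-1/24052) + 1697/11775 = 57/24052 + 1697/11775 = 41487419/283212300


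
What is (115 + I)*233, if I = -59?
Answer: 13048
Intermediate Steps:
(115 + I)*233 = (115 - 59)*233 = 56*233 = 13048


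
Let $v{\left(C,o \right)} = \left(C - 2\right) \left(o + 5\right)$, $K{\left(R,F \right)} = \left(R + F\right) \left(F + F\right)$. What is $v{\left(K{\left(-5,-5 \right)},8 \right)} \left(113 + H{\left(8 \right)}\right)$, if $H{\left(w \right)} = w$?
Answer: $154154$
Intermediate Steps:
$K{\left(R,F \right)} = 2 F \left(F + R\right)$ ($K{\left(R,F \right)} = \left(F + R\right) 2 F = 2 F \left(F + R\right)$)
$v{\left(C,o \right)} = \left(-2 + C\right) \left(5 + o\right)$
$v{\left(K{\left(-5,-5 \right)},8 \right)} \left(113 + H{\left(8 \right)}\right) = \left(-10 - 16 + 5 \cdot 2 \left(-5\right) \left(-5 - 5\right) + 2 \left(-5\right) \left(-5 - 5\right) 8\right) \left(113 + 8\right) = \left(-10 - 16 + 5 \cdot 2 \left(-5\right) \left(-10\right) + 2 \left(-5\right) \left(-10\right) 8\right) 121 = \left(-10 - 16 + 5 \cdot 100 + 100 \cdot 8\right) 121 = \left(-10 - 16 + 500 + 800\right) 121 = 1274 \cdot 121 = 154154$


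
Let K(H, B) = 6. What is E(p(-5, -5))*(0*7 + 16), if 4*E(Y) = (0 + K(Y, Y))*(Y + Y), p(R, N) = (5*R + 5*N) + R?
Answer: -2640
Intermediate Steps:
p(R, N) = 5*N + 6*R (p(R, N) = (5*N + 5*R) + R = 5*N + 6*R)
E(Y) = 3*Y (E(Y) = ((0 + 6)*(Y + Y))/4 = (6*(2*Y))/4 = (12*Y)/4 = 3*Y)
E(p(-5, -5))*(0*7 + 16) = (3*(5*(-5) + 6*(-5)))*(0*7 + 16) = (3*(-25 - 30))*(0 + 16) = (3*(-55))*16 = -165*16 = -2640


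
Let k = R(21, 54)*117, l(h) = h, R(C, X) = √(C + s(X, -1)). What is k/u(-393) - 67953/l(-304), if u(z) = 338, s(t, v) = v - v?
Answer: 67953/304 + 9*√21/26 ≈ 225.12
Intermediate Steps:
s(t, v) = 0
R(C, X) = √C (R(C, X) = √(C + 0) = √C)
k = 117*√21 (k = √21*117 = 117*√21 ≈ 536.16)
k/u(-393) - 67953/l(-304) = (117*√21)/338 - 67953/(-304) = (117*√21)*(1/338) - 67953*(-1/304) = 9*√21/26 + 67953/304 = 67953/304 + 9*√21/26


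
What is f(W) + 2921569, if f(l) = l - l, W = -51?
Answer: 2921569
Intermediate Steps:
f(l) = 0
f(W) + 2921569 = 0 + 2921569 = 2921569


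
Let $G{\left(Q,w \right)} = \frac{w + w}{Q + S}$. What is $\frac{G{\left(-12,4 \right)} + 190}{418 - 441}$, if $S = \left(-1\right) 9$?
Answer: $- \frac{3982}{483} \approx -8.2443$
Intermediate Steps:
$S = -9$
$G{\left(Q,w \right)} = \frac{2 w}{-9 + Q}$ ($G{\left(Q,w \right)} = \frac{w + w}{Q - 9} = \frac{2 w}{-9 + Q}$)
$\frac{G{\left(-12,4 \right)} + 190}{418 - 441} = \frac{2 \cdot 4 \frac{1}{-9 - 12} + 190}{418 - 441} = \frac{2 \cdot 4 \frac{1}{-21} + 190}{-23} = \left(2 \cdot 4 \left(- \frac{1}{21}\right) + 190\right) \left(- \frac{1}{23}\right) = \left(- \frac{8}{21} + 190\right) \left(- \frac{1}{23}\right) = \frac{3982}{21} \left(- \frac{1}{23}\right) = - \frac{3982}{483}$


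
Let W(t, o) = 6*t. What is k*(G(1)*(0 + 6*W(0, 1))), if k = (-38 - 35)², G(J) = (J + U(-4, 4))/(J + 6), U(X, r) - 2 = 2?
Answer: 0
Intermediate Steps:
U(X, r) = 4 (U(X, r) = 2 + 2 = 4)
G(J) = (4 + J)/(6 + J) (G(J) = (J + 4)/(J + 6) = (4 + J)/(6 + J))
k = 5329 (k = (-73)² = 5329)
k*(G(1)*(0 + 6*W(0, 1))) = 5329*(((4 + 1)/(6 + 1))*(0 + 6*(6*0))) = 5329*((5/7)*(0 + 6*0)) = 5329*(((⅐)*5)*(0 + 0)) = 5329*((5/7)*0) = 5329*0 = 0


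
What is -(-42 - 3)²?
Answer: -2025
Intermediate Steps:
-(-42 - 3)² = -1*(-45)² = -1*2025 = -2025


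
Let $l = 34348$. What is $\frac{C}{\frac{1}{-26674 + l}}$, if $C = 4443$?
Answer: $34095582$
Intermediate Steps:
$\frac{C}{\frac{1}{-26674 + l}} = \frac{4443}{\frac{1}{-26674 + 34348}} = \frac{4443}{\frac{1}{7674}} = 4443 \frac{1}{\frac{1}{7674}} = 4443 \cdot 7674 = 34095582$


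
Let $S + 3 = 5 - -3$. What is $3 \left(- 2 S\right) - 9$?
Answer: $-39$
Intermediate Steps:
$S = 5$ ($S = -3 + \left(5 - -3\right) = -3 + \left(5 + 3\right) = -3 + 8 = 5$)
$3 \left(- 2 S\right) - 9 = 3 \left(\left(-2\right) 5\right) - 9 = 3 \left(-10\right) - 9 = -30 - 9 = -39$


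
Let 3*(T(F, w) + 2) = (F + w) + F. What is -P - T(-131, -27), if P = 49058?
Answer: -146879/3 ≈ -48960.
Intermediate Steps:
T(F, w) = -2 + w/3 + 2*F/3 (T(F, w) = -2 + ((F + w) + F)/3 = -2 + (w + 2*F)/3 = -2 + (w/3 + 2*F/3) = -2 + w/3 + 2*F/3)
-P - T(-131, -27) = -1*49058 - (-2 + (1/3)*(-27) + (2/3)*(-131)) = -49058 - (-2 - 9 - 262/3) = -49058 - 1*(-295/3) = -49058 + 295/3 = -146879/3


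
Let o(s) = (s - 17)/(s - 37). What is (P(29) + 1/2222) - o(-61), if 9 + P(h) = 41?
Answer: 3397487/108878 ≈ 31.205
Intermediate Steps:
P(h) = 32 (P(h) = -9 + 41 = 32)
o(s) = (-17 + s)/(-37 + s)
(P(29) + 1/2222) - o(-61) = (32 + 1/2222) - (-17 - 61)/(-37 - 61) = (32 + 1/2222) - (-78)/(-98) = 71105/2222 - (-1)*(-78)/98 = 71105/2222 - 1*39/49 = 71105/2222 - 39/49 = 3397487/108878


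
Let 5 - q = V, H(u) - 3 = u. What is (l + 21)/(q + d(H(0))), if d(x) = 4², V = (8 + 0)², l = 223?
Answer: -244/43 ≈ -5.6744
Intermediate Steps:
H(u) = 3 + u
V = 64 (V = 8² = 64)
q = -59 (q = 5 - 1*64 = 5 - 64 = -59)
d(x) = 16
(l + 21)/(q + d(H(0))) = (223 + 21)/(-59 + 16) = 244/(-43) = 244*(-1/43) = -244/43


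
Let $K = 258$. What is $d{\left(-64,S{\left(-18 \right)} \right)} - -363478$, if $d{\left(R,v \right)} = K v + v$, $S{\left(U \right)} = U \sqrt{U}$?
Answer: $363478 - 13986 i \sqrt{2} \approx 3.6348 \cdot 10^{5} - 19779.0 i$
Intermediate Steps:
$S{\left(U \right)} = U^{\frac{3}{2}}$
$d{\left(R,v \right)} = 259 v$ ($d{\left(R,v \right)} = 258 v + v = 259 v$)
$d{\left(-64,S{\left(-18 \right)} \right)} - -363478 = 259 \left(-18\right)^{\frac{3}{2}} - -363478 = 259 \left(- 54 i \sqrt{2}\right) + 363478 = - 13986 i \sqrt{2} + 363478 = 363478 - 13986 i \sqrt{2}$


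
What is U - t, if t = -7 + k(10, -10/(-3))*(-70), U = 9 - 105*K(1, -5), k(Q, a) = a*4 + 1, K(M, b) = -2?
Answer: 3688/3 ≈ 1229.3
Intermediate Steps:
k(Q, a) = 1 + 4*a (k(Q, a) = 4*a + 1 = 1 + 4*a)
U = 219 (U = 9 - 105*(-2) = 9 + 210 = 219)
t = -3031/3 (t = -7 + (1 + 4*(-10/(-3)))*(-70) = -7 + (1 + 4*(-10*(-1/3)))*(-70) = -7 + (1 + 4*(10/3))*(-70) = -7 + (1 + 40/3)*(-70) = -7 + (43/3)*(-70) = -7 - 3010/3 = -3031/3 ≈ -1010.3)
U - t = 219 - 1*(-3031/3) = 219 + 3031/3 = 3688/3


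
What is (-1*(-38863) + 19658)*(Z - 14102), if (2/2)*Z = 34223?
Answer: 1177501041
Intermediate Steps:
Z = 34223
(-1*(-38863) + 19658)*(Z - 14102) = (-1*(-38863) + 19658)*(34223 - 14102) = (38863 + 19658)*20121 = 58521*20121 = 1177501041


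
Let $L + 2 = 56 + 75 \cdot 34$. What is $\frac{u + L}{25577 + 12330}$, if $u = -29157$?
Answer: $- \frac{26553}{37907} \approx -0.70048$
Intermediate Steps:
$L = 2604$ ($L = -2 + \left(56 + 75 \cdot 34\right) = -2 + \left(56 + 2550\right) = -2 + 2606 = 2604$)
$\frac{u + L}{25577 + 12330} = \frac{-29157 + 2604}{25577 + 12330} = - \frac{26553}{37907}$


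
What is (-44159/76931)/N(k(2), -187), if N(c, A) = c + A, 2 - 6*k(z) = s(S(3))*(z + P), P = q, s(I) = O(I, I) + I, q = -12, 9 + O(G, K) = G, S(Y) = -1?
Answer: 44159/15770855 ≈ 0.0028000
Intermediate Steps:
O(G, K) = -9 + G
s(I) = -9 + 2*I (s(I) = (-9 + I) + I = -9 + 2*I)
P = -12
k(z) = -65/3 + 11*z/6 (k(z) = 1/3 - (-9 + 2*(-1))*(z - 12)/6 = 1/3 - (-9 - 2)*(-12 + z)/6 = 1/3 - (-11)*(-12 + z)/6 = 1/3 - (132 - 11*z)/6 = 1/3 + (-22 + 11*z/6) = -65/3 + 11*z/6)
N(c, A) = A + c
(-44159/76931)/N(k(2), -187) = (-44159/76931)/(-187 + (-65/3 + (11/6)*2)) = (-44159*1/76931)/(-187 + (-65/3 + 11/3)) = -44159/(76931*(-187 - 18)) = -44159/76931/(-205) = -44159/76931*(-1/205) = 44159/15770855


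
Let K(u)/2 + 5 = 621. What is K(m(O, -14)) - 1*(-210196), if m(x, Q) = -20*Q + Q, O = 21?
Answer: 211428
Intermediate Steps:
m(x, Q) = -19*Q
K(u) = 1232 (K(u) = -10 + 2*621 = -10 + 1242 = 1232)
K(m(O, -14)) - 1*(-210196) = 1232 - 1*(-210196) = 1232 + 210196 = 211428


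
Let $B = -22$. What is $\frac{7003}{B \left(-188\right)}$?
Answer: $\frac{149}{88} \approx 1.6932$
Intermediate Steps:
$\frac{7003}{B \left(-188\right)} = \frac{7003}{\left(-22\right) \left(-188\right)} = \frac{7003}{4136} = 7003 \cdot \frac{1}{4136} = \frac{149}{88}$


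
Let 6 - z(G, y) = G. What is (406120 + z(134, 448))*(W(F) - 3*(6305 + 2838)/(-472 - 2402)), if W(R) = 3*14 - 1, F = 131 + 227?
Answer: 9829269316/479 ≈ 2.0520e+7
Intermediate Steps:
z(G, y) = 6 - G
F = 358
W(R) = 41 (W(R) = 42 - 1 = 41)
(406120 + z(134, 448))*(W(F) - 3*(6305 + 2838)/(-472 - 2402)) = (406120 + (6 - 1*134))*(41 - 3*(6305 + 2838)/(-472 - 2402)) = (406120 + (6 - 134))*(41 - 27429/(-2874)) = (406120 - 128)*(41 - 27429*(-1)/2874) = 405992*(41 - 3*(-9143/2874)) = 405992*(41 + 9143/958) = 405992*(48421/958) = 9829269316/479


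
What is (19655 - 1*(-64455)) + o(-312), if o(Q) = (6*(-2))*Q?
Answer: 87854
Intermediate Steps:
o(Q) = -12*Q
(19655 - 1*(-64455)) + o(-312) = (19655 - 1*(-64455)) - 12*(-312) = (19655 + 64455) + 3744 = 84110 + 3744 = 87854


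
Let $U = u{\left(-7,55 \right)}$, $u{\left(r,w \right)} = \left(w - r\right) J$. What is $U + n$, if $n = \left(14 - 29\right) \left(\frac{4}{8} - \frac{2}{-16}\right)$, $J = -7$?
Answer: $- \frac{3547}{8} \approx -443.38$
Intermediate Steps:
$u{\left(r,w \right)} = - 7 w + 7 r$ ($u{\left(r,w \right)} = \left(w - r\right) \left(-7\right) = - 7 w + 7 r$)
$U = -434$ ($U = \left(-7\right) 55 + 7 \left(-7\right) = -385 - 49 = -434$)
$n = - \frac{75}{8}$ ($n = - 15 \left(4 \cdot \frac{1}{8} - - \frac{1}{8}\right) = - 15 \left(\frac{1}{2} + \frac{1}{8}\right) = \left(-15\right) \frac{5}{8} = - \frac{75}{8} \approx -9.375$)
$U + n = -434 - \frac{75}{8} = - \frac{3547}{8}$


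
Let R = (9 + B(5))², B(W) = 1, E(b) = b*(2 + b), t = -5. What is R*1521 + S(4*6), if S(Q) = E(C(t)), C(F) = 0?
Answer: 152100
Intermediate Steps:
S(Q) = 0 (S(Q) = 0*(2 + 0) = 0*2 = 0)
R = 100 (R = (9 + 1)² = 10² = 100)
R*1521 + S(4*6) = 100*1521 + 0 = 152100 + 0 = 152100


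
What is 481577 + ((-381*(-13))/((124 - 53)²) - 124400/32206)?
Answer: 39091886574630/81175223 ≈ 4.8157e+5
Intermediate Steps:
481577 + ((-381*(-13))/((124 - 53)²) - 124400/32206) = 481577 + (4953/(71²) - 124400*1/32206) = 481577 + (4953/5041 - 62200/16103) = 481577 - 233792041/81175223 = 39091886574630/81175223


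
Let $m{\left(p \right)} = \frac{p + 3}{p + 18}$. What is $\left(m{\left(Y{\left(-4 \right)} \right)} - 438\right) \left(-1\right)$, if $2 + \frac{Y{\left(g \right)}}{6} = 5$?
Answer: $\frac{5249}{12} \approx 437.42$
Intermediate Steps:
$Y{\left(g \right)} = 18$ ($Y{\left(g \right)} = -12 + 6 \cdot 5 = -12 + 30 = 18$)
$m{\left(p \right)} = \frac{3 + p}{18 + p}$
$\left(m{\left(Y{\left(-4 \right)} \right)} - 438\right) \left(-1\right) = \left(\frac{3 + 18}{18 + 18} - 438\right) \left(-1\right) = \left(\frac{1}{36} \cdot 21 - 438\right) \left(-1\right) = \left(\frac{7}{12} - 438\right) \left(-1\right) = \left(- \frac{5249}{12}\right) \left(-1\right) = \frac{5249}{12}$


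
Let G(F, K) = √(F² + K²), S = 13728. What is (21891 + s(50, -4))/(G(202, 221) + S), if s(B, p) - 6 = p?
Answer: 300547104/188368339 - 21893*√89645/188368339 ≈ 1.5607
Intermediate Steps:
s(B, p) = 6 + p
(21891 + s(50, -4))/(G(202, 221) + S) = (21891 + (6 - 4))/(√(202² + 221²) + 13728) = (21891 + 2)/(√(40804 + 48841) + 13728) = 21893/(√89645 + 13728) = 21893/(13728 + √89645)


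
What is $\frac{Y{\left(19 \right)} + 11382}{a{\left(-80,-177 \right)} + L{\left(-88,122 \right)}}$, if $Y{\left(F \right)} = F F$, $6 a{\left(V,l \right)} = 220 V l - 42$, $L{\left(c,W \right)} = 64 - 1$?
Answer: $\frac{11743}{519256} \approx 0.022615$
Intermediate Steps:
$L{\left(c,W \right)} = 63$ ($L{\left(c,W \right)} = 64 - 1 = 63$)
$a{\left(V,l \right)} = -7 + \frac{110 V l}{3}$ ($a{\left(V,l \right)} = \frac{220 V l - 42}{6} = \frac{-42 + 220 V l}{6} = -7 + \frac{110 V l}{3}$)
$Y{\left(F \right)} = F^{2}$
$\frac{Y{\left(19 \right)} + 11382}{a{\left(-80,-177 \right)} + L{\left(-88,122 \right)}} = \frac{19^{2} + 11382}{\left(-7 + \frac{110}{3} \left(-80\right) \left(-177\right)\right) + 63} = \frac{361 + 11382}{\left(-7 + 519200\right) + 63} = \frac{11743}{519193 + 63} = \frac{11743}{519256}$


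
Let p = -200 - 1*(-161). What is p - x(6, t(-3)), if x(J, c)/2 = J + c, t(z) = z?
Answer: -45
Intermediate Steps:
x(J, c) = 2*J + 2*c (x(J, c) = 2*(J + c) = 2*J + 2*c)
p = -39 (p = -200 + 161 = -39)
p - x(6, t(-3)) = -39 - (2*6 + 2*(-3)) = -39 - (12 - 6) = -39 - 1*6 = -39 - 6 = -45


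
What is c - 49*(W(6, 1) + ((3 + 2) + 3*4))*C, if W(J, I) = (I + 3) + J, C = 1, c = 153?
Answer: -1170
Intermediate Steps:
W(J, I) = 3 + I + J (W(J, I) = (3 + I) + J = 3 + I + J)
c - 49*(W(6, 1) + ((3 + 2) + 3*4))*C = 153 - 49*((3 + 1 + 6) + ((3 + 2) + 3*4)) = 153 - 49*(10 + (5 + 12)) = 153 - 49*(10 + 17) = 153 - 1323 = -1170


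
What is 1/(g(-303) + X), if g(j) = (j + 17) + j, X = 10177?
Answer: 1/9588 ≈ 0.00010430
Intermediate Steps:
g(j) = 17 + 2*j (g(j) = (17 + j) + j = 17 + 2*j)
1/(g(-303) + X) = 1/((17 + 2*(-303)) + 10177) = 1/((17 - 606) + 10177) = 1/(-589 + 10177) = 1/9588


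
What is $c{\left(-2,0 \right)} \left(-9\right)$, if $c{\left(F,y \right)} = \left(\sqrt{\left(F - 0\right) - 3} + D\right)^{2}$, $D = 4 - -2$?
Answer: $-279 - 108 i \sqrt{5} \approx -279.0 - 241.5 i$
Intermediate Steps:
$D = 6$ ($D = 4 + 2 = 6$)
$c{\left(F,y \right)} = \left(6 + \sqrt{-3 + F}\right)^{2}$ ($c{\left(F,y \right)} = \left(\sqrt{\left(F - 0\right) - 3} + 6\right)^{2} = \left(\sqrt{\left(F + 0\right) - 3} + 6\right)^{2} = \left(\sqrt{F - 3} + 6\right)^{2} = \left(\sqrt{-3 + F} + 6\right)^{2} = \left(6 + \sqrt{-3 + F}\right)^{2}$)
$c{\left(-2,0 \right)} \left(-9\right) = \left(6 + \sqrt{-3 - 2}\right)^{2} \left(-9\right) = \left(6 + \sqrt{-5}\right)^{2} \left(-9\right) = \left(6 + i \sqrt{5}\right)^{2} \left(-9\right) = - 9 \left(6 + i \sqrt{5}\right)^{2}$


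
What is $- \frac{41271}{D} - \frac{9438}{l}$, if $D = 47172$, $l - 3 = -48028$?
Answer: $- \frac{512276813}{755145100} \approx -0.67838$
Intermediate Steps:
$l = -48025$ ($l = 3 - 48028 = -48025$)
$- \frac{41271}{D} - \frac{9438}{l} = - \frac{41271}{47172} - \frac{9438}{-48025} = \left(-41271\right) \frac{1}{47172} - - \frac{9438}{48025} = - \frac{13757}{15724} + \frac{9438}{48025} = - \frac{512276813}{755145100}$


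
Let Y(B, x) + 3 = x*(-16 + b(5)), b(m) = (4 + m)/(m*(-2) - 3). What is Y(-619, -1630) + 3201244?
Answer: 41969843/13 ≈ 3.2284e+6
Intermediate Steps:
b(m) = (4 + m)/(-3 - 2*m) (b(m) = (4 + m)/(-2*m - 3) = (4 + m)/(-3 - 2*m))
Y(B, x) = -3 - 217*x/13 (Y(B, x) = -3 + x*(-16 + (-4 - 1*5)/(3 + 2*5)) = -3 + x*(-16 + (-4 - 5)/(3 + 10)) = -3 + x*(-16 - 9/13) = -3 + x*(-217/13) = -3 - 217*x/13)
Y(-619, -1630) + 3201244 = (-3 - 217/13*(-1630)) + 3201244 = (-3 + 353710/13) + 3201244 = 353671/13 + 3201244 = 41969843/13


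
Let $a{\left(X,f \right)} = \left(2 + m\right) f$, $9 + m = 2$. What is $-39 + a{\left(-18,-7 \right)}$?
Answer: $-4$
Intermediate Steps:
$m = -7$ ($m = -9 + 2 = -7$)
$a{\left(X,f \right)} = - 5 f$ ($a{\left(X,f \right)} = \left(2 - 7\right) f = - 5 f$)
$-39 + a{\left(-18,-7 \right)} = -39 - -35 = -39 + 35 = -4$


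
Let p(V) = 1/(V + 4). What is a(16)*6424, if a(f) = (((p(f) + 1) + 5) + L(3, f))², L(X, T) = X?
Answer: 26307083/50 ≈ 5.2614e+5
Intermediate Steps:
p(V) = 1/(4 + V)
a(f) = (9 + 1/(4 + f))² (a(f) = (((1/(4 + f) + 1) + 5) + 3)² = (((1 + 1/(4 + f)) + 5) + 3)² = ((6 + 1/(4 + f)) + 3)² = (9 + 1/(4 + f))²)
a(16)*6424 = ((37 + 9*16)²/(4 + 16)²)*6424 = ((37 + 144)²/20²)*6424 = ((1/400)*181²)*6424 = ((1/400)*32761)*6424 = (32761/400)*6424 = 26307083/50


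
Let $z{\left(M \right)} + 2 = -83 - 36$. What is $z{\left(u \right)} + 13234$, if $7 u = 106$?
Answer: $13113$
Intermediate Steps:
$u = \frac{106}{7}$ ($u = \frac{1}{7} \cdot 106 = \frac{106}{7} \approx 15.143$)
$z{\left(M \right)} = -121$ ($z{\left(M \right)} = -2 - 119 = -121$)
$z{\left(u \right)} + 13234 = -121 + 13234 = 13113$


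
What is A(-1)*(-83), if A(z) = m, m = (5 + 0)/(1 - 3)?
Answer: 415/2 ≈ 207.50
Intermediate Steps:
m = -5/2 (m = 5/(-2) = 5*(-½) = -5/2 ≈ -2.5000)
A(z) = -5/2
A(-1)*(-83) = -5/2*(-83) = 415/2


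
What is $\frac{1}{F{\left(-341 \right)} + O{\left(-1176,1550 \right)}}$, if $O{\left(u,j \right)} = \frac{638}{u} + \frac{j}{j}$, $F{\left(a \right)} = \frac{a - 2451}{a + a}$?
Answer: $\frac{200508}{912577} \approx 0.21972$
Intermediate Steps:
$F{\left(a \right)} = \frac{-2451 + a}{2 a}$
$O{\left(u,j \right)} = 1 + \frac{638}{u}$ ($O{\left(u,j \right)} = \frac{638}{u} + 1 = 1 + \frac{638}{u}$)
$\frac{1}{F{\left(-341 \right)} + O{\left(-1176,1550 \right)}} = \frac{1}{\frac{-2451 - 341}{2 \left(-341\right)} + \frac{638 - 1176}{-1176}} = \frac{1}{\frac{1}{2} \left(- \frac{1}{341}\right) \left(-2792\right) - - \frac{269}{588}} = \frac{1}{\frac{1396}{341} + \frac{269}{588}} = \frac{1}{\frac{912577}{200508}} = \frac{200508}{912577}$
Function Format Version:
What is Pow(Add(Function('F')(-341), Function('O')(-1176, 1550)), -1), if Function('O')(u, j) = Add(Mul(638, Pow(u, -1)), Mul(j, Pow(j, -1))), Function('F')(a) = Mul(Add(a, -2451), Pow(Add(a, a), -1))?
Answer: Rational(200508, 912577) ≈ 0.21972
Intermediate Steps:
Function('F')(a) = Mul(Rational(1, 2), Pow(a, -1), Add(-2451, a)) (Function('F')(a) = Mul(Add(-2451, a), Pow(Mul(2, a), -1)) = Mul(Add(-2451, a), Mul(Rational(1, 2), Pow(a, -1))) = Mul(Rational(1, 2), Pow(a, -1), Add(-2451, a)))
Function('O')(u, j) = Add(1, Mul(638, Pow(u, -1))) (Function('O')(u, j) = Add(Mul(638, Pow(u, -1)), 1) = Add(1, Mul(638, Pow(u, -1))))
Pow(Add(Function('F')(-341), Function('O')(-1176, 1550)), -1) = Pow(Add(Mul(Rational(1, 2), Pow(-341, -1), Add(-2451, -341)), Mul(Pow(-1176, -1), Add(638, -1176))), -1) = Pow(Add(Mul(Rational(1, 2), Rational(-1, 341), -2792), Mul(Rational(-1, 1176), -538)), -1) = Pow(Add(Rational(1396, 341), Rational(269, 588)), -1) = Pow(Rational(912577, 200508), -1) = Rational(200508, 912577)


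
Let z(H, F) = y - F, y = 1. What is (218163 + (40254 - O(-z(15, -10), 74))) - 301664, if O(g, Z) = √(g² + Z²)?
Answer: -43247 - √5597 ≈ -43322.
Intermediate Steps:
z(H, F) = 1 - F
O(g, Z) = √(Z² + g²)
(218163 + (40254 - O(-z(15, -10), 74))) - 301664 = (218163 + (40254 - √(74² + (-(1 - 1*(-10)))²))) - 301664 = (218163 + (40254 - √(5476 + (-(1 + 10))²))) - 301664 = (218163 + (40254 - √(5476 + (-1*11)²))) - 301664 = (218163 + (40254 - √(5476 + (-11)²))) - 301664 = (218163 + (40254 - √(5476 + 121))) - 301664 = (218163 + (40254 - √5597)) - 301664 = (258417 - √5597) - 301664 = -43247 - √5597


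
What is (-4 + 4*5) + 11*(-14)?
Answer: -138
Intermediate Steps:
(-4 + 4*5) + 11*(-14) = (-4 + 20) - 154 = 16 - 154 = -138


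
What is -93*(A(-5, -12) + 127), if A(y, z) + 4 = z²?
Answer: -24831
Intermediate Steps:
A(y, z) = -4 + z²
-93*(A(-5, -12) + 127) = -93*((-4 + (-12)²) + 127) = -93*((-4 + 144) + 127) = -93*(140 + 127) = -93*267 = -24831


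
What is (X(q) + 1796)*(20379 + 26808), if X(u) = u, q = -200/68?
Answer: 1438354134/17 ≈ 8.4609e+7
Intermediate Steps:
q = -50/17 (q = -200*1/68 = -50/17 ≈ -2.9412)
(X(q) + 1796)*(20379 + 26808) = (-50/17 + 1796)*(20379 + 26808) = (30482/17)*47187 = 1438354134/17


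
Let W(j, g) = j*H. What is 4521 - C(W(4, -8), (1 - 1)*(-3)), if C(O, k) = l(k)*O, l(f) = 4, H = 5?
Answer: 4441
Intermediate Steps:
W(j, g) = 5*j (W(j, g) = j*5 = 5*j)
C(O, k) = 4*O
4521 - C(W(4, -8), (1 - 1)*(-3)) = 4521 - 4*5*4 = 4521 - 4*20 = 4521 - 1*80 = 4521 - 80 = 4441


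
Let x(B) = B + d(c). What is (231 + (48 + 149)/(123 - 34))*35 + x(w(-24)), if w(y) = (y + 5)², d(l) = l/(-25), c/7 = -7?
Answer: 18969086/2225 ≈ 8525.4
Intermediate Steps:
c = -49 (c = 7*(-7) = -49)
d(l) = -l/25 (d(l) = l*(-1/25) = -l/25)
w(y) = (5 + y)²
x(B) = 49/25 + B (x(B) = B - 1/25*(-49) = B + 49/25 = 49/25 + B)
(231 + (48 + 149)/(123 - 34))*35 + x(w(-24)) = (231 + (48 + 149)/(123 - 34))*35 + (49/25 + (5 - 24)²) = (231 + 197/89)*35 + (49/25 + (-19)²) = (231 + 197*(1/89))*35 + (49/25 + 361) = (231 + 197/89)*35 + 9074/25 = (20756/89)*35 + 9074/25 = 726460/89 + 9074/25 = 18969086/2225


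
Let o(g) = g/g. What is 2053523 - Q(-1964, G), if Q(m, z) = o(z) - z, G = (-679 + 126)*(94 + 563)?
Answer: 1690201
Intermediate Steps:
o(g) = 1
G = -363321 (G = -553*657 = -363321)
Q(m, z) = 1 - z
2053523 - Q(-1964, G) = 2053523 - (1 - 1*(-363321)) = 2053523 - (1 + 363321) = 2053523 - 1*363322 = 2053523 - 363322 = 1690201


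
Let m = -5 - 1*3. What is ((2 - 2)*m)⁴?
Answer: 0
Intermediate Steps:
m = -8 (m = -5 - 3 = -8)
((2 - 2)*m)⁴ = ((2 - 2)*(-8))⁴ = (0*(-8))⁴ = 0⁴ = 0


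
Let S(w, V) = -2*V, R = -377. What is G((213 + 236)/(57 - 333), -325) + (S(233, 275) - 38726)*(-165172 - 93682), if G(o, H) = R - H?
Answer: 10166749652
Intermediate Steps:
G(o, H) = -377 - H
G((213 + 236)/(57 - 333), -325) + (S(233, 275) - 38726)*(-165172 - 93682) = (-377 - 1*(-325)) + (-2*275 - 38726)*(-165172 - 93682) = (-377 + 325) + (-550 - 38726)*(-258854) = -52 - 39276*(-258854) = -52 + 10166749704 = 10166749652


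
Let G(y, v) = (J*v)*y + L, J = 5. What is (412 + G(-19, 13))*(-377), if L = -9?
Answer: 313664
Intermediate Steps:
G(y, v) = -9 + 5*v*y (G(y, v) = (5*v)*y - 9 = 5*v*y - 9 = -9 + 5*v*y)
(412 + G(-19, 13))*(-377) = (412 + (-9 + 5*13*(-19)))*(-377) = (412 + (-9 - 1235))*(-377) = (412 - 1244)*(-377) = -832*(-377) = 313664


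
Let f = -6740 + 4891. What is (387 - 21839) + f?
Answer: -23301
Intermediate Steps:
f = -1849
(387 - 21839) + f = (387 - 21839) - 1849 = -21452 - 1849 = -23301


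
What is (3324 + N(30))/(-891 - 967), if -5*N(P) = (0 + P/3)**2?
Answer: -1652/929 ≈ -1.7783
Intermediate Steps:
N(P) = -P**2/45 (N(P) = -(0 + P/3)**2/5 = -P**2/9/5 = -P**2/45)
(3324 + N(30))/(-891 - 967) = (3324 - 1/45*30**2)/(-891 - 967) = (3324 - 1/45*900)/(-1858) = (3324 - 20)*(-1/1858) = 3304*(-1/1858) = -1652/929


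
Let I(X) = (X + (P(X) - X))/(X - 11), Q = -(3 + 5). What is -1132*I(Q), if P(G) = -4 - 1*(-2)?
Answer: -2264/19 ≈ -119.16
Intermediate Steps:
P(G) = -2 (P(G) = -4 + 2 = -2)
Q = -8 (Q = -1*8 = -8)
I(X) = -2/(-11 + X) (I(X) = (X + (-2 - X))/(X - 11) = -2/(-11 + X))
-1132*I(Q) = -(-2264)/(-11 - 8) = -(-2264)/(-19) = -(-2264)*(-1)/19 = -1132*2/19 = -2264/19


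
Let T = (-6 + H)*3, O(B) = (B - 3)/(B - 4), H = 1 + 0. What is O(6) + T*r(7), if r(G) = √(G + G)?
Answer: 3/2 - 15*√14 ≈ -54.625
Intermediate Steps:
H = 1
r(G) = √2*√G (r(G) = √(2*G) = √2*√G)
O(B) = (-3 + B)/(-4 + B)
T = -15 (T = (-6 + 1)*3 = -5*3 = -15)
O(6) + T*r(7) = (-3 + 6)/(-4 + 6) - 15*√2*√7 = 3/2 - 15*√14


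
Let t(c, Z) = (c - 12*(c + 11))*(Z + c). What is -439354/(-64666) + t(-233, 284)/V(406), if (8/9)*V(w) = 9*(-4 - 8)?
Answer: -2654657945/2618973 ≈ -1013.6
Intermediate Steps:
V(w) = -243/2 (V(w) = 9*(9*(-4 - 8))/8 = 9*(9*(-12))/8 = (9/8)*(-108) = -243/2)
t(c, Z) = (-132 - 11*c)*(Z + c) (t(c, Z) = (c - 12*(11 + c))*(Z + c) = (c + (-132 - 12*c))*(Z + c) = (-132 - 11*c)*(Z + c))
-439354/(-64666) + t(-233, 284)/V(406) = -439354/(-64666) + (-132*284 - 132*(-233) - 11*(-233)² - 11*284*(-233))/(-243/2) = -439354*(-1/64666) + (-37488 + 30756 - 11*54289 + 727892)*(-2/243) = 219677/32333 + (-37488 + 30756 - 597179 + 727892)*(-2/243) = 219677/32333 + 123981*(-2/243) = 219677/32333 - 82654/81 = -2654657945/2618973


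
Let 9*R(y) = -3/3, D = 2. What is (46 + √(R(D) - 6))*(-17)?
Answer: -782 - 17*I*√55/3 ≈ -782.0 - 42.025*I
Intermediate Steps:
R(y) = -⅑ (R(y) = (-3/3)/9 = (-3*⅓)/9 = (⅑)*(-1) = -⅑)
(46 + √(R(D) - 6))*(-17) = (46 + √(-⅑ - 6))*(-17) = (46 + √(-55/9))*(-17) = (46 + I*√55/3)*(-17) = -782 - 17*I*√55/3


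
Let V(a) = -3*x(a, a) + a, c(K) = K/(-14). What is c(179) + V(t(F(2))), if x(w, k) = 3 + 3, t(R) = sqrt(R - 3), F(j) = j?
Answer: -431/14 + I ≈ -30.786 + 1.0*I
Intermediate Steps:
c(K) = -K/14 (c(K) = K*(-1/14) = -K/14)
t(R) = sqrt(-3 + R)
x(w, k) = 6
V(a) = -18 + a (V(a) = -3*6 + a = -18 + a)
c(179) + V(t(F(2))) = -1/14*179 + (-18 + sqrt(-3 + 2)) = -179/14 + (-18 + sqrt(-1)) = -179/14 + (-18 + I) = -431/14 + I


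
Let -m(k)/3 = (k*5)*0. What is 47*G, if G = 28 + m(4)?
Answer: 1316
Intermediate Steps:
m(k) = 0 (m(k) = -3*k*5*0 = -3*5*k*0 = -3*0 = 0)
G = 28 (G = 28 + 0 = 28)
47*G = 47*28 = 1316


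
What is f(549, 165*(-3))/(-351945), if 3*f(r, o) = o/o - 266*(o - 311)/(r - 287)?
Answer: -107329/138314385 ≈ -0.00077598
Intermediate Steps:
f(r, o) = ⅓ - 266*(-311 + o)/(3*(-287 + r)) (f(r, o) = (o/o - 266*(o - 311)/(r - 287))/3 = (1 - 266*(-311 + o)/(-287 + r))/3 = ⅓ - 266*(-311 + o)/(3*(-287 + r)))
f(549, 165*(-3))/(-351945) = ((82439 + 549 - 43890*(-3))/(3*(-287 + 549)))/(-351945) = ((⅓)*(82439 + 549 - 266*(-495))/262)*(-1/351945) = ((⅓)*(1/262)*(82439 + 549 + 131670))*(-1/351945) = ((⅓)*(1/262)*214658)*(-1/351945) = (107329/393)*(-1/351945) = -107329/138314385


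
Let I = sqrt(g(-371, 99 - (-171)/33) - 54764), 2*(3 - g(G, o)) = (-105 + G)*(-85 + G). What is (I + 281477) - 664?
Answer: 280813 + I*sqrt(163289) ≈ 2.8081e+5 + 404.09*I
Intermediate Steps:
g(G, o) = 3 - (-105 + G)*(-85 + G)/2
I = I*sqrt(163289) (I = sqrt((-8919/2 + 95*(-371) - 1/2*(-371)**2) - 54764) = sqrt((-8919/2 - 35245 - 1/2*137641) - 54764) = sqrt((-8919/2 - 35245 - 137641/2) - 54764) = sqrt(-108525 - 54764) = sqrt(-163289) = I*sqrt(163289) ≈ 404.09*I)
(I + 281477) - 664 = (I*sqrt(163289) + 281477) - 664 = (281477 + I*sqrt(163289)) - 664 = 280813 + I*sqrt(163289)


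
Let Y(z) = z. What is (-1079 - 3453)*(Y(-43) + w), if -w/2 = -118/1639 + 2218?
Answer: 3024428140/149 ≈ 2.0298e+7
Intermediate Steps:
w = -7270368/1639 (w = -2*(-118/1639 + 2218) = -2*3635184/1639 = -7270368/1639 ≈ -4435.9)
(-1079 - 3453)*(Y(-43) + w) = (-1079 - 3453)*(-43 - 7270368/1639) = -4532*(-7340845/1639) = 3024428140/149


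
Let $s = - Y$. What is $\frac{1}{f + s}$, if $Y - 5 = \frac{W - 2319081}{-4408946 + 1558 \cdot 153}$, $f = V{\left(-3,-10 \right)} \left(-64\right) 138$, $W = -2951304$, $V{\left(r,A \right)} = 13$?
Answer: $- \frac{4170572}{478874517997} \approx -8.7091 \cdot 10^{-6}$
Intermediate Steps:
$f = -114816$ ($f = 13 \left(-64\right) 138 = \left(-832\right) 138 = -114816$)
$Y = \frac{26123245}{4170572}$ ($Y = 5 + \frac{-2951304 - 2319081}{-4408946 + 1558 \cdot 153} = 5 - \frac{5270385}{-4408946 + 238374} = 5 - \frac{5270385}{-4170572} = 5 - - \frac{5270385}{4170572} = 5 + \frac{5270385}{4170572} = \frac{26123245}{4170572} \approx 6.2637$)
$s = - \frac{26123245}{4170572}$ ($s = \left(-1\right) \frac{26123245}{4170572} = - \frac{26123245}{4170572} \approx -6.2637$)
$\frac{1}{f + s} = \frac{1}{-114816 - \frac{26123245}{4170572}} = \frac{1}{- \frac{478874517997}{4170572}} = - \frac{4170572}{478874517997}$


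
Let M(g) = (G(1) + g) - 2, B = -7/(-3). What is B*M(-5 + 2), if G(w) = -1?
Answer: -14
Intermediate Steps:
B = 7/3 (B = -7*(-1/3) = 7/3 ≈ 2.3333)
M(g) = -3 + g (M(g) = (-1 + g) - 2 = -3 + g)
B*M(-5 + 2) = 7*(-3 + (-5 + 2))/3 = 7*(-3 - 3)/3 = (7/3)*(-6) = -14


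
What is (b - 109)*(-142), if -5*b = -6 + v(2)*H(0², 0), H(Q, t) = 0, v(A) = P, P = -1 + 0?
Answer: 76538/5 ≈ 15308.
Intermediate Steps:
P = -1
v(A) = -1
b = 6/5 (b = -(-6 - 1*0)/5 = -(-6 + 0)/5 = -⅕*(-6) = 6/5 ≈ 1.2000)
(b - 109)*(-142) = (6/5 - 109)*(-142) = -539/5*(-142) = 76538/5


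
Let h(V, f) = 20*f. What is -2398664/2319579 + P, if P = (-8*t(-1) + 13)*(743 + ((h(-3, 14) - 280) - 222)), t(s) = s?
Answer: 25376115175/2319579 ≈ 10940.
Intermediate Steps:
P = 10941 (P = (-8*(-1) + 13)*(743 + ((20*14 - 280) - 222)) = (8 + 13)*(743 + ((280 - 280) - 222)) = 21*(743 + (0 - 222)) = 21*(743 - 222) = 21*521 = 10941)
-2398664/2319579 + P = -2398664/2319579 + 10941 = 25376115175/2319579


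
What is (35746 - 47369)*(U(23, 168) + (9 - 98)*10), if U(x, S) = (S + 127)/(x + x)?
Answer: 472416835/46 ≈ 1.0270e+7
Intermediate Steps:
U(x, S) = (127 + S)/(2*x) (U(x, S) = (127 + S)/((2*x)) = (127 + S)*(1/(2*x)) = (127 + S)/(2*x))
(35746 - 47369)*(U(23, 168) + (9 - 98)*10) = (35746 - 47369)*((½)*(127 + 168)/23 + (9 - 98)*10) = -11623*((½)*(1/23)*295 - 89*10) = -11623*(295/46 - 890) = -11623*(-40645/46) = 472416835/46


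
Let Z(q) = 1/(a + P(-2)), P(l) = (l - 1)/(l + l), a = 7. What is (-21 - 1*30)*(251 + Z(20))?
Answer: -397035/31 ≈ -12808.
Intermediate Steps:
P(l) = (-1 + l)/(2*l) (P(l) = (-1 + l)/((2*l)) = (-1 + l)*(1/(2*l)) = (-1 + l)/(2*l))
Z(q) = 4/31 (Z(q) = 1/(7 + (1/2)*(-1 - 2)/(-2)) = 1/(7 + (1/2)*(-1/2)*(-3)) = 1/(7 + 3/4) = 1/(31/4) = 4/31)
(-21 - 1*30)*(251 + Z(20)) = (-21 - 1*30)*(251 + 4/31) = (-21 - 30)*(7785/31) = -51*7785/31 = -397035/31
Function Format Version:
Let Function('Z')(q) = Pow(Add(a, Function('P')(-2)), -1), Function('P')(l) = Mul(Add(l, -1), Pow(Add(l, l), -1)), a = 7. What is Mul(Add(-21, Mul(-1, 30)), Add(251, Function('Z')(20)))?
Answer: Rational(-397035, 31) ≈ -12808.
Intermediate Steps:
Function('P')(l) = Mul(Rational(1, 2), Pow(l, -1), Add(-1, l)) (Function('P')(l) = Mul(Add(-1, l), Pow(Mul(2, l), -1)) = Mul(Add(-1, l), Mul(Rational(1, 2), Pow(l, -1))) = Mul(Rational(1, 2), Pow(l, -1), Add(-1, l)))
Function('Z')(q) = Rational(4, 31) (Function('Z')(q) = Pow(Add(7, Mul(Rational(1, 2), Pow(-2, -1), Add(-1, -2))), -1) = Pow(Add(7, Mul(Rational(1, 2), Rational(-1, 2), -3)), -1) = Pow(Add(7, Rational(3, 4)), -1) = Pow(Rational(31, 4), -1) = Rational(4, 31))
Mul(Add(-21, Mul(-1, 30)), Add(251, Function('Z')(20))) = Mul(Add(-21, Mul(-1, 30)), Add(251, Rational(4, 31))) = Mul(Add(-21, -30), Rational(7785, 31)) = Mul(-51, Rational(7785, 31)) = Rational(-397035, 31)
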